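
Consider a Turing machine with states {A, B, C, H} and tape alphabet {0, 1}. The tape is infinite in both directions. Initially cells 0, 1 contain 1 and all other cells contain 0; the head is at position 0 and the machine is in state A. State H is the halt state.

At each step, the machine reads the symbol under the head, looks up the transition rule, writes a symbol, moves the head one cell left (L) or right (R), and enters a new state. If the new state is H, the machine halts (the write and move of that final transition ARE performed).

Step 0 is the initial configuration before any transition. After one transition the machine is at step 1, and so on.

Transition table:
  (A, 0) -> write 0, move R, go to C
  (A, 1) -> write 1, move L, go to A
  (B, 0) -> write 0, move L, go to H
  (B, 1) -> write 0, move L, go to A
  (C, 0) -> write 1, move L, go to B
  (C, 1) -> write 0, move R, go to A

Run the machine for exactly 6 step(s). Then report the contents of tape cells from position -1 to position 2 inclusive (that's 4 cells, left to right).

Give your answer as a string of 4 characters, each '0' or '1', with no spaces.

Step 1: in state A at pos 0, read 1 -> (A,1)->write 1,move L,goto A. Now: state=A, head=-1, tape[-2..2]=00110 (head:  ^)
Step 2: in state A at pos -1, read 0 -> (A,0)->write 0,move R,goto C. Now: state=C, head=0, tape[-2..2]=00110 (head:   ^)
Step 3: in state C at pos 0, read 1 -> (C,1)->write 0,move R,goto A. Now: state=A, head=1, tape[-2..2]=00010 (head:    ^)
Step 4: in state A at pos 1, read 1 -> (A,1)->write 1,move L,goto A. Now: state=A, head=0, tape[-2..2]=00010 (head:   ^)
Step 5: in state A at pos 0, read 0 -> (A,0)->write 0,move R,goto C. Now: state=C, head=1, tape[-2..2]=00010 (head:    ^)
Step 6: in state C at pos 1, read 1 -> (C,1)->write 0,move R,goto A. Now: state=A, head=2, tape[-2..3]=000000 (head:     ^)

Answer: 0000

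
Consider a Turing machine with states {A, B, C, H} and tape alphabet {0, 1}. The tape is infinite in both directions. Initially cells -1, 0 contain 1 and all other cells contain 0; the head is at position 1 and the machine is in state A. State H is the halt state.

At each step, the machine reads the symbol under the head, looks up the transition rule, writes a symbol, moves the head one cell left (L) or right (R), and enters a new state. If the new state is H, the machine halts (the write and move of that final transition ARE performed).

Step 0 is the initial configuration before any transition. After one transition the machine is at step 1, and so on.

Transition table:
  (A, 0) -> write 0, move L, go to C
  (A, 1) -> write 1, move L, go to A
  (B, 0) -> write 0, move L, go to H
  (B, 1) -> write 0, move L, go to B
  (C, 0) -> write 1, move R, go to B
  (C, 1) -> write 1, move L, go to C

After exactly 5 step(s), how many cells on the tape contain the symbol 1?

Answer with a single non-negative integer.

Step 1: in state A at pos 1, read 0 -> (A,0)->write 0,move L,goto C. Now: state=C, head=0, tape[-2..2]=01100 (head:   ^)
Step 2: in state C at pos 0, read 1 -> (C,1)->write 1,move L,goto C. Now: state=C, head=-1, tape[-2..2]=01100 (head:  ^)
Step 3: in state C at pos -1, read 1 -> (C,1)->write 1,move L,goto C. Now: state=C, head=-2, tape[-3..2]=001100 (head:  ^)
Step 4: in state C at pos -2, read 0 -> (C,0)->write 1,move R,goto B. Now: state=B, head=-1, tape[-3..2]=011100 (head:   ^)
Step 5: in state B at pos -1, read 1 -> (B,1)->write 0,move L,goto B. Now: state=B, head=-2, tape[-3..2]=010100 (head:  ^)
Cells containing 1 after step 5: {-2, 0} -> 2 cell(s)

Answer: 2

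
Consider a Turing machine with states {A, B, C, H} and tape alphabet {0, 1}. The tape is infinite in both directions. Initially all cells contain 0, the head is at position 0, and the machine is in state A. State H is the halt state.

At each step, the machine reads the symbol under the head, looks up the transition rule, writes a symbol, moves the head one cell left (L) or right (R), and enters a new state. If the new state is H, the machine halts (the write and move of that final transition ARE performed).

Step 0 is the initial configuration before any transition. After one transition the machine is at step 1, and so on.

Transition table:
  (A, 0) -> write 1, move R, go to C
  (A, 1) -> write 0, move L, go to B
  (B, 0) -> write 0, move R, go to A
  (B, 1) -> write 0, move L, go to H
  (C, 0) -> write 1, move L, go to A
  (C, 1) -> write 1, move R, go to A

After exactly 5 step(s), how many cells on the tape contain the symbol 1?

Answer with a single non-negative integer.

Answer: 2

Derivation:
Step 1: in state A at pos 0, read 0 -> (A,0)->write 1,move R,goto C. Now: state=C, head=1, tape[-1..2]=0100 (head:   ^)
Step 2: in state C at pos 1, read 0 -> (C,0)->write 1,move L,goto A. Now: state=A, head=0, tape[-1..2]=0110 (head:  ^)
Step 3: in state A at pos 0, read 1 -> (A,1)->write 0,move L,goto B. Now: state=B, head=-1, tape[-2..2]=00010 (head:  ^)
Step 4: in state B at pos -1, read 0 -> (B,0)->write 0,move R,goto A. Now: state=A, head=0, tape[-2..2]=00010 (head:   ^)
Step 5: in state A at pos 0, read 0 -> (A,0)->write 1,move R,goto C. Now: state=C, head=1, tape[-2..2]=00110 (head:    ^)
Cells containing 1 after step 5: {0, 1} -> 2 cell(s)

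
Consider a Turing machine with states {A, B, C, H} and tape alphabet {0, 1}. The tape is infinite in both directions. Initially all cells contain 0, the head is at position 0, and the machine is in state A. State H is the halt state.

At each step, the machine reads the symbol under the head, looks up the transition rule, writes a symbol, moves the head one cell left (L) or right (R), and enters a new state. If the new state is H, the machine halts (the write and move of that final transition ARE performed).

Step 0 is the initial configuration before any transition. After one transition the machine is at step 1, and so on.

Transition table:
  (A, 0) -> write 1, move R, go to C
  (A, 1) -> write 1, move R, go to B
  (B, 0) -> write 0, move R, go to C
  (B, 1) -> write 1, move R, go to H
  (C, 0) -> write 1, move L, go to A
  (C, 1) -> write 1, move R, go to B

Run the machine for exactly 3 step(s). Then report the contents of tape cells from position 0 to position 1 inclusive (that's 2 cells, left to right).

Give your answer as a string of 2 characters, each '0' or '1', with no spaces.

Answer: 11

Derivation:
Step 1: in state A at pos 0, read 0 -> (A,0)->write 1,move R,goto C. Now: state=C, head=1, tape[-1..2]=0100 (head:   ^)
Step 2: in state C at pos 1, read 0 -> (C,0)->write 1,move L,goto A. Now: state=A, head=0, tape[-1..2]=0110 (head:  ^)
Step 3: in state A at pos 0, read 1 -> (A,1)->write 1,move R,goto B. Now: state=B, head=1, tape[-1..2]=0110 (head:   ^)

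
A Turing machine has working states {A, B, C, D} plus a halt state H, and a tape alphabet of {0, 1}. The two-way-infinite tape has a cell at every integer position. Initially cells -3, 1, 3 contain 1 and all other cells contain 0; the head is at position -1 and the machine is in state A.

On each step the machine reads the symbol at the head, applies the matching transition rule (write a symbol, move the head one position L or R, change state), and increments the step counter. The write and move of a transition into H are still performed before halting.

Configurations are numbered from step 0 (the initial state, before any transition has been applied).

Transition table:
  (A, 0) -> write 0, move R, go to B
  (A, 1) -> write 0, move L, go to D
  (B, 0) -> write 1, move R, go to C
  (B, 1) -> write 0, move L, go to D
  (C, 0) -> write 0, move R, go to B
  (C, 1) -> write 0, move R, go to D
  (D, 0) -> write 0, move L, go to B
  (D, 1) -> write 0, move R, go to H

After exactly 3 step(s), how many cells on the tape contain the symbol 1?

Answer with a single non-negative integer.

Step 1: in state A at pos -1, read 0 -> (A,0)->write 0,move R,goto B. Now: state=B, head=0, tape[-4..4]=010001010 (head:     ^)
Step 2: in state B at pos 0, read 0 -> (B,0)->write 1,move R,goto C. Now: state=C, head=1, tape[-4..4]=010011010 (head:      ^)
Step 3: in state C at pos 1, read 1 -> (C,1)->write 0,move R,goto D. Now: state=D, head=2, tape[-4..4]=010010010 (head:       ^)
Cells containing 1 after step 3: {-3, 0, 3} -> 3 cell(s)

Answer: 3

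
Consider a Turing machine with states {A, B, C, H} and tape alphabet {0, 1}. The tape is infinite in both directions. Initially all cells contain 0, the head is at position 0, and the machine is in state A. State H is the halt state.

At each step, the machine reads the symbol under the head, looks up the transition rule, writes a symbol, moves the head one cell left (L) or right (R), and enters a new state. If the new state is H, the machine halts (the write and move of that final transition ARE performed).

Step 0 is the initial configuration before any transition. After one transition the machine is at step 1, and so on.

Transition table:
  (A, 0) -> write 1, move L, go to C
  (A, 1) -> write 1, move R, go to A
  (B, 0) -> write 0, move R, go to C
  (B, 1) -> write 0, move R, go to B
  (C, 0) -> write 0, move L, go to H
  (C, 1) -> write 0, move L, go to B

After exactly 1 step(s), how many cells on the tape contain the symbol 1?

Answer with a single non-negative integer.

Answer: 1

Derivation:
Step 1: in state A at pos 0, read 0 -> (A,0)->write 1,move L,goto C. Now: state=C, head=-1, tape[-2..1]=0010 (head:  ^)
Cells containing 1 after step 1: {0} -> 1 cell(s)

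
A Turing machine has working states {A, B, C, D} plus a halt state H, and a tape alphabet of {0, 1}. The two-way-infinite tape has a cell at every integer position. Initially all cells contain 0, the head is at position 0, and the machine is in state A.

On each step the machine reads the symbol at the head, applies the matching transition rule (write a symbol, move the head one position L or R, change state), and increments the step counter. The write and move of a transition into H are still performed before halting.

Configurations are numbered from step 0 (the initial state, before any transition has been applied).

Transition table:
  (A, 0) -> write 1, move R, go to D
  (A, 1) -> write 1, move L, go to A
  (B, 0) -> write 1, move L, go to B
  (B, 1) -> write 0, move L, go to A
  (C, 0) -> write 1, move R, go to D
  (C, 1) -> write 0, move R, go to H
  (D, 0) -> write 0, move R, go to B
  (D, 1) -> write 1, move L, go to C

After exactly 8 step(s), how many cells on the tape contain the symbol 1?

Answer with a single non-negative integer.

Step 1: in state A at pos 0, read 0 -> (A,0)->write 1,move R,goto D. Now: state=D, head=1, tape[-1..2]=0100 (head:   ^)
Step 2: in state D at pos 1, read 0 -> (D,0)->write 0,move R,goto B. Now: state=B, head=2, tape[-1..3]=01000 (head:    ^)
Step 3: in state B at pos 2, read 0 -> (B,0)->write 1,move L,goto B. Now: state=B, head=1, tape[-1..3]=01010 (head:   ^)
Step 4: in state B at pos 1, read 0 -> (B,0)->write 1,move L,goto B. Now: state=B, head=0, tape[-1..3]=01110 (head:  ^)
Step 5: in state B at pos 0, read 1 -> (B,1)->write 0,move L,goto A. Now: state=A, head=-1, tape[-2..3]=000110 (head:  ^)
Step 6: in state A at pos -1, read 0 -> (A,0)->write 1,move R,goto D. Now: state=D, head=0, tape[-2..3]=010110 (head:   ^)
Step 7: in state D at pos 0, read 0 -> (D,0)->write 0,move R,goto B. Now: state=B, head=1, tape[-2..3]=010110 (head:    ^)
Step 8: in state B at pos 1, read 1 -> (B,1)->write 0,move L,goto A. Now: state=A, head=0, tape[-2..3]=010010 (head:   ^)
Cells containing 1 after step 8: {-1, 2} -> 2 cell(s)

Answer: 2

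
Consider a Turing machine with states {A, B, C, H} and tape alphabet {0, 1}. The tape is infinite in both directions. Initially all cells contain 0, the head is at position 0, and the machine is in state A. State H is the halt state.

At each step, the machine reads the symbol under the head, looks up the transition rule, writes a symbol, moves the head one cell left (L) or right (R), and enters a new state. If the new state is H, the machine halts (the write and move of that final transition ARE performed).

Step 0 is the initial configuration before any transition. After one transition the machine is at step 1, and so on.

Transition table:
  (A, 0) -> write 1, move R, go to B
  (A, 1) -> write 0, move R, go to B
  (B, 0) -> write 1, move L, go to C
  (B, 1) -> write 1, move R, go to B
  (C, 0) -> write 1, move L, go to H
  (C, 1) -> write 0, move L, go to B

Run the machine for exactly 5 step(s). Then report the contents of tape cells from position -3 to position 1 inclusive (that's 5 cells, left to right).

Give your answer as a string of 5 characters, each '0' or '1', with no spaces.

Answer: 01101

Derivation:
Step 1: in state A at pos 0, read 0 -> (A,0)->write 1,move R,goto B. Now: state=B, head=1, tape[-1..2]=0100 (head:   ^)
Step 2: in state B at pos 1, read 0 -> (B,0)->write 1,move L,goto C. Now: state=C, head=0, tape[-1..2]=0110 (head:  ^)
Step 3: in state C at pos 0, read 1 -> (C,1)->write 0,move L,goto B. Now: state=B, head=-1, tape[-2..2]=00010 (head:  ^)
Step 4: in state B at pos -1, read 0 -> (B,0)->write 1,move L,goto C. Now: state=C, head=-2, tape[-3..2]=001010 (head:  ^)
Step 5: in state C at pos -2, read 0 -> (C,0)->write 1,move L,goto H. Now: state=H, head=-3, tape[-4..2]=0011010 (head:  ^)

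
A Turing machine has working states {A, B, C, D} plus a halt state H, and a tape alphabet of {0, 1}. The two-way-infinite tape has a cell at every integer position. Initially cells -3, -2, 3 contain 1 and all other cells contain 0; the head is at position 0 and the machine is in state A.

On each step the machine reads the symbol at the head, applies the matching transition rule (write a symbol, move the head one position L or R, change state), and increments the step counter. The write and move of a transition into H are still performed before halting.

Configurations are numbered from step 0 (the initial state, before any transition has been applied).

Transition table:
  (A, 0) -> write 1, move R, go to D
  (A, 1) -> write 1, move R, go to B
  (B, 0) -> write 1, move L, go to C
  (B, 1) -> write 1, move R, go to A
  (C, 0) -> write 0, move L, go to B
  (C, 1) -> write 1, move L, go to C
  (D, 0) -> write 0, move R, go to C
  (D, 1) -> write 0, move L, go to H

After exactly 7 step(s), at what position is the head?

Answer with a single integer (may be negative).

Answer: -1

Derivation:
Step 1: in state A at pos 0, read 0 -> (A,0)->write 1,move R,goto D. Now: state=D, head=1, tape[-4..4]=011010010 (head:      ^)
Step 2: in state D at pos 1, read 0 -> (D,0)->write 0,move R,goto C. Now: state=C, head=2, tape[-4..4]=011010010 (head:       ^)
Step 3: in state C at pos 2, read 0 -> (C,0)->write 0,move L,goto B. Now: state=B, head=1, tape[-4..4]=011010010 (head:      ^)
Step 4: in state B at pos 1, read 0 -> (B,0)->write 1,move L,goto C. Now: state=C, head=0, tape[-4..4]=011011010 (head:     ^)
Step 5: in state C at pos 0, read 1 -> (C,1)->write 1,move L,goto C. Now: state=C, head=-1, tape[-4..4]=011011010 (head:    ^)
Step 6: in state C at pos -1, read 0 -> (C,0)->write 0,move L,goto B. Now: state=B, head=-2, tape[-4..4]=011011010 (head:   ^)
Step 7: in state B at pos -2, read 1 -> (B,1)->write 1,move R,goto A. Now: state=A, head=-1, tape[-4..4]=011011010 (head:    ^)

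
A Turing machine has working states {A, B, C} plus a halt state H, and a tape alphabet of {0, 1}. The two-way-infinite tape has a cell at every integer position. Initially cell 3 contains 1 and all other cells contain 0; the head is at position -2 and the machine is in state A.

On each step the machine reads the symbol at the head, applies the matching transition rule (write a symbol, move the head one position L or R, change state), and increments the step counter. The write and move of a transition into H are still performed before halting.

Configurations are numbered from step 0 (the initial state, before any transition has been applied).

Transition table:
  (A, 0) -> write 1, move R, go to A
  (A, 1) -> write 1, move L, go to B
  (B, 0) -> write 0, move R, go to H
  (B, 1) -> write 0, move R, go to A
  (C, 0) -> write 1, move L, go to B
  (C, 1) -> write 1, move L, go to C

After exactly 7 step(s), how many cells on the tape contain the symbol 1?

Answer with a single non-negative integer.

Answer: 5

Derivation:
Step 1: in state A at pos -2, read 0 -> (A,0)->write 1,move R,goto A. Now: state=A, head=-1, tape[-3..4]=01000010 (head:   ^)
Step 2: in state A at pos -1, read 0 -> (A,0)->write 1,move R,goto A. Now: state=A, head=0, tape[-3..4]=01100010 (head:    ^)
Step 3: in state A at pos 0, read 0 -> (A,0)->write 1,move R,goto A. Now: state=A, head=1, tape[-3..4]=01110010 (head:     ^)
Step 4: in state A at pos 1, read 0 -> (A,0)->write 1,move R,goto A. Now: state=A, head=2, tape[-3..4]=01111010 (head:      ^)
Step 5: in state A at pos 2, read 0 -> (A,0)->write 1,move R,goto A. Now: state=A, head=3, tape[-3..4]=01111110 (head:       ^)
Step 6: in state A at pos 3, read 1 -> (A,1)->write 1,move L,goto B. Now: state=B, head=2, tape[-3..4]=01111110 (head:      ^)
Step 7: in state B at pos 2, read 1 -> (B,1)->write 0,move R,goto A. Now: state=A, head=3, tape[-3..4]=01111010 (head:       ^)
Cells containing 1 after step 7: {-2, -1, 0, 1, 3} -> 5 cell(s)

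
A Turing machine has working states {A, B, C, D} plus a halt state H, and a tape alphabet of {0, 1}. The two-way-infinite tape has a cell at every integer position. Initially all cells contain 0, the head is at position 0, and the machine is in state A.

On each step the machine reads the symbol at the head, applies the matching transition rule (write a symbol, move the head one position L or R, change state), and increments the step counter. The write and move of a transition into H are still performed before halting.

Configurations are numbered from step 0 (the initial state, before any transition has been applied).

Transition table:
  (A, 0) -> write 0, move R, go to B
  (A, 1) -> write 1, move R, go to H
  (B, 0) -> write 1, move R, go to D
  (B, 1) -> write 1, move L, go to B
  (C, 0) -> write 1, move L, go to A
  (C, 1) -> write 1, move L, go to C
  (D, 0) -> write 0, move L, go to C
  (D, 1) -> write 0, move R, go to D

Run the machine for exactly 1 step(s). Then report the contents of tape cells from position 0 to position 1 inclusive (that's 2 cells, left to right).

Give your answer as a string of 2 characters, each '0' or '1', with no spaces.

Answer: 00

Derivation:
Step 1: in state A at pos 0, read 0 -> (A,0)->write 0,move R,goto B. Now: state=B, head=1, tape[-1..2]=0000 (head:   ^)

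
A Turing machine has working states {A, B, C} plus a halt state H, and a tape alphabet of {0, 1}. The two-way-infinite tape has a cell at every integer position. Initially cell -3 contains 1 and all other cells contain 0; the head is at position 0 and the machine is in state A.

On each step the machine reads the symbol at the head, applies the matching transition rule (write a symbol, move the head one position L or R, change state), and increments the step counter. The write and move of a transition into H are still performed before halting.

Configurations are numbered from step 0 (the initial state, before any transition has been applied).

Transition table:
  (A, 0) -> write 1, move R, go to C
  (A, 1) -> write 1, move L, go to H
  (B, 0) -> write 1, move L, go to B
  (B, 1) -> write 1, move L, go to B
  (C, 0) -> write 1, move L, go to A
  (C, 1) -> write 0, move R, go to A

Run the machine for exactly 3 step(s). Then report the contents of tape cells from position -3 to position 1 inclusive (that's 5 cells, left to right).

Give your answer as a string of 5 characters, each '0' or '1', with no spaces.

Step 1: in state A at pos 0, read 0 -> (A,0)->write 1,move R,goto C. Now: state=C, head=1, tape[-4..2]=0100100 (head:      ^)
Step 2: in state C at pos 1, read 0 -> (C,0)->write 1,move L,goto A. Now: state=A, head=0, tape[-4..2]=0100110 (head:     ^)
Step 3: in state A at pos 0, read 1 -> (A,1)->write 1,move L,goto H. Now: state=H, head=-1, tape[-4..2]=0100110 (head:    ^)

Answer: 10011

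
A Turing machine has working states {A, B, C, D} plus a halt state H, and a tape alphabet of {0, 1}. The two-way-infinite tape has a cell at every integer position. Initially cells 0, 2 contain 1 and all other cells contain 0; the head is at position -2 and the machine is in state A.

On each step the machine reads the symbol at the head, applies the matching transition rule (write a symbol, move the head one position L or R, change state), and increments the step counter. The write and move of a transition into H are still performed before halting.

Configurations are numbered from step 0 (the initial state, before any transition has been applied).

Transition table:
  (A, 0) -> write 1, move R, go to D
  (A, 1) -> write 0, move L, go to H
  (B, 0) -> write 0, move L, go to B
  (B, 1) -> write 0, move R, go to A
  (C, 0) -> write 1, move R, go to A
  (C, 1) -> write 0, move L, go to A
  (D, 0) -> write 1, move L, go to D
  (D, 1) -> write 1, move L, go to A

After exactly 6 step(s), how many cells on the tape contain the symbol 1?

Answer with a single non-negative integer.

Answer: 4

Derivation:
Step 1: in state A at pos -2, read 0 -> (A,0)->write 1,move R,goto D. Now: state=D, head=-1, tape[-3..3]=0101010 (head:   ^)
Step 2: in state D at pos -1, read 0 -> (D,0)->write 1,move L,goto D. Now: state=D, head=-2, tape[-3..3]=0111010 (head:  ^)
Step 3: in state D at pos -2, read 1 -> (D,1)->write 1,move L,goto A. Now: state=A, head=-3, tape[-4..3]=00111010 (head:  ^)
Step 4: in state A at pos -3, read 0 -> (A,0)->write 1,move R,goto D. Now: state=D, head=-2, tape[-4..3]=01111010 (head:   ^)
Step 5: in state D at pos -2, read 1 -> (D,1)->write 1,move L,goto A. Now: state=A, head=-3, tape[-4..3]=01111010 (head:  ^)
Step 6: in state A at pos -3, read 1 -> (A,1)->write 0,move L,goto H. Now: state=H, head=-4, tape[-5..3]=000111010 (head:  ^)
Cells containing 1 after step 6: {-2, -1, 0, 2} -> 4 cell(s)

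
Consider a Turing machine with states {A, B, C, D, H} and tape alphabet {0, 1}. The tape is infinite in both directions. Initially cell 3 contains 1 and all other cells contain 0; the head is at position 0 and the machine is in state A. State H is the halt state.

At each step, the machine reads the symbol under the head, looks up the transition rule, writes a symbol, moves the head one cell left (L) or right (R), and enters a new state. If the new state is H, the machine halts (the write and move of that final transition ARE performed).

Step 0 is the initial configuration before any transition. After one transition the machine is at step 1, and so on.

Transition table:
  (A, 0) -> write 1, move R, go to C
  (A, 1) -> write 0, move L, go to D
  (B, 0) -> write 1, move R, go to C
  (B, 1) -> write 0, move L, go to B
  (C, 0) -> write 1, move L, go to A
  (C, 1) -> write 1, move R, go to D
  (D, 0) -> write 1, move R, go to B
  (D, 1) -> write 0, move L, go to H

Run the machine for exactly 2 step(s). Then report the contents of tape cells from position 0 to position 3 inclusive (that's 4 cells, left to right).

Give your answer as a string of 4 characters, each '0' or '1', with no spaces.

Answer: 1101

Derivation:
Step 1: in state A at pos 0, read 0 -> (A,0)->write 1,move R,goto C. Now: state=C, head=1, tape[-1..4]=010010 (head:   ^)
Step 2: in state C at pos 1, read 0 -> (C,0)->write 1,move L,goto A. Now: state=A, head=0, tape[-1..4]=011010 (head:  ^)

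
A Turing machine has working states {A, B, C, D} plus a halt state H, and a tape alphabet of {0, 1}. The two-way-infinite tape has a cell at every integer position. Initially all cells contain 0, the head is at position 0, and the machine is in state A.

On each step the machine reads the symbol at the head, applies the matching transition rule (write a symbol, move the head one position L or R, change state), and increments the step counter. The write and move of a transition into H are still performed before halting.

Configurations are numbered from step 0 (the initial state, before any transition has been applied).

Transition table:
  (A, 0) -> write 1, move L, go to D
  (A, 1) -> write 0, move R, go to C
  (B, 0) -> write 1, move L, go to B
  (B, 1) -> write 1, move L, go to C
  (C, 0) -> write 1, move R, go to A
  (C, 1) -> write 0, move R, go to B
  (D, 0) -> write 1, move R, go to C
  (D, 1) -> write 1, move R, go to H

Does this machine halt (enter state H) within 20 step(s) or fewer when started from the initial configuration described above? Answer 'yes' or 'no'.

Answer: yes

Derivation:
Step 1: in state A at pos 0, read 0 -> (A,0)->write 1,move L,goto D. Now: state=D, head=-1, tape[-2..1]=0010 (head:  ^)
Step 2: in state D at pos -1, read 0 -> (D,0)->write 1,move R,goto C. Now: state=C, head=0, tape[-2..1]=0110 (head:   ^)
Step 3: in state C at pos 0, read 1 -> (C,1)->write 0,move R,goto B. Now: state=B, head=1, tape[-2..2]=01000 (head:    ^)
Step 4: in state B at pos 1, read 0 -> (B,0)->write 1,move L,goto B. Now: state=B, head=0, tape[-2..2]=01010 (head:   ^)
Step 5: in state B at pos 0, read 0 -> (B,0)->write 1,move L,goto B. Now: state=B, head=-1, tape[-2..2]=01110 (head:  ^)
Step 6: in state B at pos -1, read 1 -> (B,1)->write 1,move L,goto C. Now: state=C, head=-2, tape[-3..2]=001110 (head:  ^)
Step 7: in state C at pos -2, read 0 -> (C,0)->write 1,move R,goto A. Now: state=A, head=-1, tape[-3..2]=011110 (head:   ^)
Step 8: in state A at pos -1, read 1 -> (A,1)->write 0,move R,goto C. Now: state=C, head=0, tape[-3..2]=010110 (head:    ^)
Step 9: in state C at pos 0, read 1 -> (C,1)->write 0,move R,goto B. Now: state=B, head=1, tape[-3..2]=010010 (head:     ^)
Step 10: in state B at pos 1, read 1 -> (B,1)->write 1,move L,goto C. Now: state=C, head=0, tape[-3..2]=010010 (head:    ^)
Step 11: in state C at pos 0, read 0 -> (C,0)->write 1,move R,goto A. Now: state=A, head=1, tape[-3..2]=010110 (head:     ^)
Step 12: in state A at pos 1, read 1 -> (A,1)->write 0,move R,goto C. Now: state=C, head=2, tape[-3..3]=0101000 (head:      ^)
Step 13: in state C at pos 2, read 0 -> (C,0)->write 1,move R,goto A. Now: state=A, head=3, tape[-3..4]=01010100 (head:       ^)
Step 14: in state A at pos 3, read 0 -> (A,0)->write 1,move L,goto D. Now: state=D, head=2, tape[-3..4]=01010110 (head:      ^)
Step 15: in state D at pos 2, read 1 -> (D,1)->write 1,move R,goto H. Now: state=H, head=3, tape[-3..4]=01010110 (head:       ^)
State H reached at step 15; 15 <= 20 -> yes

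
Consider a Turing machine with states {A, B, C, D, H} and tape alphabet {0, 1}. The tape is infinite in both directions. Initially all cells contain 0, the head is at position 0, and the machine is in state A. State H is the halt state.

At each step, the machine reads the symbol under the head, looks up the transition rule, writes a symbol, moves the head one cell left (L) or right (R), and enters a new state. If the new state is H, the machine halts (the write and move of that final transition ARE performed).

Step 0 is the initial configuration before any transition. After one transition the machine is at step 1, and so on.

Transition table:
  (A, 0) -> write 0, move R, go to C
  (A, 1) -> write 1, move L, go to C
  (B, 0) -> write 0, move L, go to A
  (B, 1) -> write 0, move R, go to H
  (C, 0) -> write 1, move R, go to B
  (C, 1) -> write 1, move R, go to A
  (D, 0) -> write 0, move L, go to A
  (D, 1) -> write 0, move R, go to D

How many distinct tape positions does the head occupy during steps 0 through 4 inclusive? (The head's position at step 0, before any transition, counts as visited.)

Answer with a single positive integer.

Answer: 3

Derivation:
Step 1: in state A at pos 0, read 0 -> (A,0)->write 0,move R,goto C. Now: state=C, head=1, tape[-1..2]=0000 (head:   ^)
Step 2: in state C at pos 1, read 0 -> (C,0)->write 1,move R,goto B. Now: state=B, head=2, tape[-1..3]=00100 (head:    ^)
Step 3: in state B at pos 2, read 0 -> (B,0)->write 0,move L,goto A. Now: state=A, head=1, tape[-1..3]=00100 (head:   ^)
Step 4: in state A at pos 1, read 1 -> (A,1)->write 1,move L,goto C. Now: state=C, head=0, tape[-1..3]=00100 (head:  ^)
Head positions at steps 0..4: starting at 0, distinct positions visited = {0, 1, 2} -> 3 position(s)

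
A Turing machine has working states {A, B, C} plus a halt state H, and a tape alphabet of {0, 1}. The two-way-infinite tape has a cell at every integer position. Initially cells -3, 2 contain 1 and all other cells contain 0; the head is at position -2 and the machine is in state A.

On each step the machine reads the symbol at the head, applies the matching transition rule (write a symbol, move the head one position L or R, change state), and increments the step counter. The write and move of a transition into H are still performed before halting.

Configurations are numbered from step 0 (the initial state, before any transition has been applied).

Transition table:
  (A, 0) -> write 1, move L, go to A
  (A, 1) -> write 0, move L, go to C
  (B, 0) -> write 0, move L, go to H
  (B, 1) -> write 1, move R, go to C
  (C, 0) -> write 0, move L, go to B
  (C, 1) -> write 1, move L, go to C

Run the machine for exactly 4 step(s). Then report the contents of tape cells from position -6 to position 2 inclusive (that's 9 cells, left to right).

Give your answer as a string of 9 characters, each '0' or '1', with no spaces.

Answer: 000010001

Derivation:
Step 1: in state A at pos -2, read 0 -> (A,0)->write 1,move L,goto A. Now: state=A, head=-3, tape[-4..3]=01100010 (head:  ^)
Step 2: in state A at pos -3, read 1 -> (A,1)->write 0,move L,goto C. Now: state=C, head=-4, tape[-5..3]=000100010 (head:  ^)
Step 3: in state C at pos -4, read 0 -> (C,0)->write 0,move L,goto B. Now: state=B, head=-5, tape[-6..3]=0000100010 (head:  ^)
Step 4: in state B at pos -5, read 0 -> (B,0)->write 0,move L,goto H. Now: state=H, head=-6, tape[-7..3]=00000100010 (head:  ^)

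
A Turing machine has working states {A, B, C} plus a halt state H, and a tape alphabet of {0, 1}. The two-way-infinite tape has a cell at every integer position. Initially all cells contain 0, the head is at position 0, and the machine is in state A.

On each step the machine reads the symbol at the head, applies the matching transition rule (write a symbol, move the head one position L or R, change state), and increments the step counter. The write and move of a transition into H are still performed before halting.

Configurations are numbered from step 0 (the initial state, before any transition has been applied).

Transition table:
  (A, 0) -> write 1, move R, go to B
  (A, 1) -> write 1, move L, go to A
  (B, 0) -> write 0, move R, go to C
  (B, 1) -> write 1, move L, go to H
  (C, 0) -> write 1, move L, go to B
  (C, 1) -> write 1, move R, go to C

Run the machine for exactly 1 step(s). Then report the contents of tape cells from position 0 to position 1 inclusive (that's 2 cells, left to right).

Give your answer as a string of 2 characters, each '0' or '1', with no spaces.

Answer: 10

Derivation:
Step 1: in state A at pos 0, read 0 -> (A,0)->write 1,move R,goto B. Now: state=B, head=1, tape[-1..2]=0100 (head:   ^)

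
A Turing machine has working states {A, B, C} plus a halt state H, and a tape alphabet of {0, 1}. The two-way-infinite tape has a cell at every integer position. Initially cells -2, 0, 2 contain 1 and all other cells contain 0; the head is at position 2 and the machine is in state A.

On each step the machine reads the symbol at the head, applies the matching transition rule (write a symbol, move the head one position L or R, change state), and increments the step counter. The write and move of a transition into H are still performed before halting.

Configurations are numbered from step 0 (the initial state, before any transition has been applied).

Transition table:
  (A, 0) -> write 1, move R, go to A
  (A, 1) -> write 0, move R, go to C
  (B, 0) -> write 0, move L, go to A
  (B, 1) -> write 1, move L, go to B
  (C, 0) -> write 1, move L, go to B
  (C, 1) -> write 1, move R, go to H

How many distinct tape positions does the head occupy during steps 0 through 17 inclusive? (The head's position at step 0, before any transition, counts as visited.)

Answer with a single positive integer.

Answer: 6

Derivation:
Step 1: in state A at pos 2, read 1 -> (A,1)->write 0,move R,goto C. Now: state=C, head=3, tape[-3..4]=01010000 (head:       ^)
Step 2: in state C at pos 3, read 0 -> (C,0)->write 1,move L,goto B. Now: state=B, head=2, tape[-3..4]=01010010 (head:      ^)
Step 3: in state B at pos 2, read 0 -> (B,0)->write 0,move L,goto A. Now: state=A, head=1, tape[-3..4]=01010010 (head:     ^)
Step 4: in state A at pos 1, read 0 -> (A,0)->write 1,move R,goto A. Now: state=A, head=2, tape[-3..4]=01011010 (head:      ^)
Step 5: in state A at pos 2, read 0 -> (A,0)->write 1,move R,goto A. Now: state=A, head=3, tape[-3..4]=01011110 (head:       ^)
Step 6: in state A at pos 3, read 1 -> (A,1)->write 0,move R,goto C. Now: state=C, head=4, tape[-3..5]=010111000 (head:        ^)
Step 7: in state C at pos 4, read 0 -> (C,0)->write 1,move L,goto B. Now: state=B, head=3, tape[-3..5]=010111010 (head:       ^)
Step 8: in state B at pos 3, read 0 -> (B,0)->write 0,move L,goto A. Now: state=A, head=2, tape[-3..5]=010111010 (head:      ^)
Step 9: in state A at pos 2, read 1 -> (A,1)->write 0,move R,goto C. Now: state=C, head=3, tape[-3..5]=010110010 (head:       ^)
Step 10: in state C at pos 3, read 0 -> (C,0)->write 1,move L,goto B. Now: state=B, head=2, tape[-3..5]=010110110 (head:      ^)
Step 11: in state B at pos 2, read 0 -> (B,0)->write 0,move L,goto A. Now: state=A, head=1, tape[-3..5]=010110110 (head:     ^)
Step 12: in state A at pos 1, read 1 -> (A,1)->write 0,move R,goto C. Now: state=C, head=2, tape[-3..5]=010100110 (head:      ^)
Step 13: in state C at pos 2, read 0 -> (C,0)->write 1,move L,goto B. Now: state=B, head=1, tape[-3..5]=010101110 (head:     ^)
Step 14: in state B at pos 1, read 0 -> (B,0)->write 0,move L,goto A. Now: state=A, head=0, tape[-3..5]=010101110 (head:    ^)
Step 15: in state A at pos 0, read 1 -> (A,1)->write 0,move R,goto C. Now: state=C, head=1, tape[-3..5]=010001110 (head:     ^)
Step 16: in state C at pos 1, read 0 -> (C,0)->write 1,move L,goto B. Now: state=B, head=0, tape[-3..5]=010011110 (head:    ^)
Step 17: in state B at pos 0, read 0 -> (B,0)->write 0,move L,goto A. Now: state=A, head=-1, tape[-3..5]=010011110 (head:   ^)
Head positions at steps 0..17: starting at 2, distinct positions visited = {-1, 0, 1, 2, 3, 4} -> 6 position(s)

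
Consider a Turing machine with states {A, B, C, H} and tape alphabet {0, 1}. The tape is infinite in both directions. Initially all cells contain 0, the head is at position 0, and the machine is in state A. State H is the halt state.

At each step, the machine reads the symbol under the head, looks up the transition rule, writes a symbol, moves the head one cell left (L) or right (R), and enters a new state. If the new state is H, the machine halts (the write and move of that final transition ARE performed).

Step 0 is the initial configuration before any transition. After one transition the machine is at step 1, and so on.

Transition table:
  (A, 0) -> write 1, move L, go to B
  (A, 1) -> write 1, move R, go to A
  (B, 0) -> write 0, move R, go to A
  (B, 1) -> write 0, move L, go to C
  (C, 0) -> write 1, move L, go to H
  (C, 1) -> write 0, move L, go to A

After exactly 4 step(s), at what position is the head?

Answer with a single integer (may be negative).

Answer: 0

Derivation:
Step 1: in state A at pos 0, read 0 -> (A,0)->write 1,move L,goto B. Now: state=B, head=-1, tape[-2..1]=0010 (head:  ^)
Step 2: in state B at pos -1, read 0 -> (B,0)->write 0,move R,goto A. Now: state=A, head=0, tape[-2..1]=0010 (head:   ^)
Step 3: in state A at pos 0, read 1 -> (A,1)->write 1,move R,goto A. Now: state=A, head=1, tape[-2..2]=00100 (head:    ^)
Step 4: in state A at pos 1, read 0 -> (A,0)->write 1,move L,goto B. Now: state=B, head=0, tape[-2..2]=00110 (head:   ^)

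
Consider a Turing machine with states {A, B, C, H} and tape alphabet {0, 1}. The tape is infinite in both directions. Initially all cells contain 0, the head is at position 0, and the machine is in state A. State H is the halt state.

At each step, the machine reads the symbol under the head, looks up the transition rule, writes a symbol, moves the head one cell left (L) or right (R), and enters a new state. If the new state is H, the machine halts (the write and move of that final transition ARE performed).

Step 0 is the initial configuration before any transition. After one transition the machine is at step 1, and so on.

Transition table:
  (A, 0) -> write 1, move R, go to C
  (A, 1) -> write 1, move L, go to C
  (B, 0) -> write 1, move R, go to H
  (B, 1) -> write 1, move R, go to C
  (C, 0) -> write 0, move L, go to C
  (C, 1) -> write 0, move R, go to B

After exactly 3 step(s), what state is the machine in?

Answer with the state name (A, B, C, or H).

Answer: B

Derivation:
Step 1: in state A at pos 0, read 0 -> (A,0)->write 1,move R,goto C. Now: state=C, head=1, tape[-1..2]=0100 (head:   ^)
Step 2: in state C at pos 1, read 0 -> (C,0)->write 0,move L,goto C. Now: state=C, head=0, tape[-1..2]=0100 (head:  ^)
Step 3: in state C at pos 0, read 1 -> (C,1)->write 0,move R,goto B. Now: state=B, head=1, tape[-1..2]=0000 (head:   ^)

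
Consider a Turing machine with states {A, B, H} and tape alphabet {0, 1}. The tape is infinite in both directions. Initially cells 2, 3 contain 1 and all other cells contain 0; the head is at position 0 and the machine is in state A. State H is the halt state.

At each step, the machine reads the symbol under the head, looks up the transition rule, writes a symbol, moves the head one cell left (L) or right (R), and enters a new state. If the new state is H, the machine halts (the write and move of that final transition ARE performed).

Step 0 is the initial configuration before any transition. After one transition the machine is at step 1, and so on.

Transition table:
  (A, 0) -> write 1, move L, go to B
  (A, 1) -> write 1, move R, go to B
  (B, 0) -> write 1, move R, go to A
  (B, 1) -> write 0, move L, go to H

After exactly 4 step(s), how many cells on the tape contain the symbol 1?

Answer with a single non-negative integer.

Answer: 5

Derivation:
Step 1: in state A at pos 0, read 0 -> (A,0)->write 1,move L,goto B. Now: state=B, head=-1, tape[-2..4]=0010110 (head:  ^)
Step 2: in state B at pos -1, read 0 -> (B,0)->write 1,move R,goto A. Now: state=A, head=0, tape[-2..4]=0110110 (head:   ^)
Step 3: in state A at pos 0, read 1 -> (A,1)->write 1,move R,goto B. Now: state=B, head=1, tape[-2..4]=0110110 (head:    ^)
Step 4: in state B at pos 1, read 0 -> (B,0)->write 1,move R,goto A. Now: state=A, head=2, tape[-2..4]=0111110 (head:     ^)
Cells containing 1 after step 4: {-1, 0, 1, 2, 3} -> 5 cell(s)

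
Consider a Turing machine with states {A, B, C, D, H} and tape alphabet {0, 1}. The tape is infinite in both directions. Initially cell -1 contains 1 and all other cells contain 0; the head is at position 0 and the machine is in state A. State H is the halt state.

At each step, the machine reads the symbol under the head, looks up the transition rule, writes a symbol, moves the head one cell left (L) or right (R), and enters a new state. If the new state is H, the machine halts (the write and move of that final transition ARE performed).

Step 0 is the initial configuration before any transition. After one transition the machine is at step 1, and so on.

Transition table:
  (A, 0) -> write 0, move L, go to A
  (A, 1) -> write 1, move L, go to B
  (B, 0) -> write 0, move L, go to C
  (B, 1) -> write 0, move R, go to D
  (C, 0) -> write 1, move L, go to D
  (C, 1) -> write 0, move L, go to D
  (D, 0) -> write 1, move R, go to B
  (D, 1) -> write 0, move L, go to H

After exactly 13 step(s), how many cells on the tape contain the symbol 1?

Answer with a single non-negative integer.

Answer: 3

Derivation:
Step 1: in state A at pos 0, read 0 -> (A,0)->write 0,move L,goto A. Now: state=A, head=-1, tape[-2..1]=0100 (head:  ^)
Step 2: in state A at pos -1, read 1 -> (A,1)->write 1,move L,goto B. Now: state=B, head=-2, tape[-3..1]=00100 (head:  ^)
Step 3: in state B at pos -2, read 0 -> (B,0)->write 0,move L,goto C. Now: state=C, head=-3, tape[-4..1]=000100 (head:  ^)
Step 4: in state C at pos -3, read 0 -> (C,0)->write 1,move L,goto D. Now: state=D, head=-4, tape[-5..1]=0010100 (head:  ^)
Step 5: in state D at pos -4, read 0 -> (D,0)->write 1,move R,goto B. Now: state=B, head=-3, tape[-5..1]=0110100 (head:   ^)
Step 6: in state B at pos -3, read 1 -> (B,1)->write 0,move R,goto D. Now: state=D, head=-2, tape[-5..1]=0100100 (head:    ^)
Step 7: in state D at pos -2, read 0 -> (D,0)->write 1,move R,goto B. Now: state=B, head=-1, tape[-5..1]=0101100 (head:     ^)
Step 8: in state B at pos -1, read 1 -> (B,1)->write 0,move R,goto D. Now: state=D, head=0, tape[-5..1]=0101000 (head:      ^)
Step 9: in state D at pos 0, read 0 -> (D,0)->write 1,move R,goto B. Now: state=B, head=1, tape[-5..2]=01010100 (head:       ^)
Step 10: in state B at pos 1, read 0 -> (B,0)->write 0,move L,goto C. Now: state=C, head=0, tape[-5..2]=01010100 (head:      ^)
Step 11: in state C at pos 0, read 1 -> (C,1)->write 0,move L,goto D. Now: state=D, head=-1, tape[-5..2]=01010000 (head:     ^)
Step 12: in state D at pos -1, read 0 -> (D,0)->write 1,move R,goto B. Now: state=B, head=0, tape[-5..2]=01011000 (head:      ^)
Step 13: in state B at pos 0, read 0 -> (B,0)->write 0,move L,goto C. Now: state=C, head=-1, tape[-5..2]=01011000 (head:     ^)
Cells containing 1 after step 13: {-4, -2, -1} -> 3 cell(s)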